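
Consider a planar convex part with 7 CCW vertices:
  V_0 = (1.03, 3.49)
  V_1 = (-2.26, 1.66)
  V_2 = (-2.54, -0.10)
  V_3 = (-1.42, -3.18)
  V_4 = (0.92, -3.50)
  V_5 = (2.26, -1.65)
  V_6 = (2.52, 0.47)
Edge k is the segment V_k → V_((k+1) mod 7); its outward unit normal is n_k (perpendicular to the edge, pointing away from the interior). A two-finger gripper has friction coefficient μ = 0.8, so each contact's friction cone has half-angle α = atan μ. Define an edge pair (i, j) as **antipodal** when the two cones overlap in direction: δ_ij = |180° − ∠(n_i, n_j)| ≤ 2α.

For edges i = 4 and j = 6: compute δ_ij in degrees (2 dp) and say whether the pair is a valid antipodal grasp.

δ = 117.82°, invalid

α = atan 0.8 = 38.66°;  2α = 77.32°
edge 4: e_4 = (+1.34, +1.85);  n_4 = (+0.8099, -0.5866)
edge 6: e_6 = (-1.49, +3.02);  n_6 = (+0.8968, +0.4425)
∠(n_4, n_6) = 62.18°
δ = |180° − 62.18°| = 117.82°
117.82° > 2α = 77.32°  →  invalid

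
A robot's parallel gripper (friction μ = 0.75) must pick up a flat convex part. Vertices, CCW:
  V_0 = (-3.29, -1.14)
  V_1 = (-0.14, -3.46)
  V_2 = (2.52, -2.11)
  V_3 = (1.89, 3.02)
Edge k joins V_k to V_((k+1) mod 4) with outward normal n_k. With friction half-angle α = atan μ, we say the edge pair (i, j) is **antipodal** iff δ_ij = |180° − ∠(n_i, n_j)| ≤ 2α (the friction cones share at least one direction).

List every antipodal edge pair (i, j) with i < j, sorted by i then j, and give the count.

count = 3; pairs: (0,2), (1,3), (2,3)

α = atan 0.75 = 36.87°;  2α = 73.74°
n_0 = (-0.5930, -0.8052)
n_1 = (+0.4526, -0.8917)
n_2 = (+0.9925, +0.1219)
n_3 = (-0.6262, +0.7797)
  (0,1): δ = 116.72°  ·
  (0,2): δ = 46.63°  ✓
  (0,3): δ = 75.14°  ·
  (1,2): δ = 109.91°  ·
  (1,3): δ = 11.86°  ✓
  (2,3): δ = 58.23°  ✓
antipodal pairs: 3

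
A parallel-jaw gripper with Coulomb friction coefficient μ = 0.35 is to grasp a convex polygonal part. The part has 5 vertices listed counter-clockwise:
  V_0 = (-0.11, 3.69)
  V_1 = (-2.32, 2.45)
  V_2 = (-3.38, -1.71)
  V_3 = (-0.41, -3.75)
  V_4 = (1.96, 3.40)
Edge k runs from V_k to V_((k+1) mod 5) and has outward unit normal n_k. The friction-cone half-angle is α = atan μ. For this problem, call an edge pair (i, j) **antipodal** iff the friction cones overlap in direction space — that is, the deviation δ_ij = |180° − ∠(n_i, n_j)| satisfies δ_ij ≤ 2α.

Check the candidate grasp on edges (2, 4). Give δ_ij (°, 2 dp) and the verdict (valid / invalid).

δ = 26.51°, valid

α = atan 0.35 = 19.29°;  2α = 38.58°
edge 2: e_2 = (+2.97, -2.04);  n_2 = (-0.5662, -0.8243)
edge 4: e_4 = (-2.07, +0.29);  n_4 = (+0.1387, +0.9903)
∠(n_2, n_4) = 153.49°
δ = |180° − 153.49°| = 26.51°
26.51° ≤ 2α = 38.58°  →  valid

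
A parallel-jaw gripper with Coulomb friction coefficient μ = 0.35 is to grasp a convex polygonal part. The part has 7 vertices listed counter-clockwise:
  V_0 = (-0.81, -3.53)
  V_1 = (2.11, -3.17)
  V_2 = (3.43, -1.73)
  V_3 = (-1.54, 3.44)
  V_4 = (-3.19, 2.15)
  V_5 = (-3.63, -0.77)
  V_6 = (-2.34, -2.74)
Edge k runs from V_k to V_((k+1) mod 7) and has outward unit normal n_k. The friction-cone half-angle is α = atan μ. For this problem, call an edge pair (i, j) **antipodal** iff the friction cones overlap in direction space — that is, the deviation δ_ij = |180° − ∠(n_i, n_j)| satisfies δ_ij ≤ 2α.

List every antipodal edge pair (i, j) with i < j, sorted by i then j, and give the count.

α = atan 0.35 = 19.29°;  2α = 38.58°
n_0 = (+0.1224, -0.9925)
n_1 = (+0.7372, -0.6757)
n_2 = (+0.7209, +0.6930)
n_3 = (-0.6159, +0.7878)
n_4 = (-0.9888, +0.1490)
n_5 = (-0.8366, -0.5478)
n_6 = (-0.4588, -0.8885)
  (0,1): δ = 139.54°  ·
  (0,2): δ = 53.16°  ·
  (0,3): δ = 30.99°  ✓
  (0,4): δ = 74.40°  ·
  (0,5): δ = 116.19°  ·
  (0,6): δ = 145.66°  ·
  (1,2): δ = 93.62°  ·
  (1,3): δ = 9.47°  ✓
  (1,4): δ = 33.94°  ✓
  (1,5): δ = 75.73°  ·
  (1,6): δ = 105.20°  ·
  (2,3): δ = 95.85°  ·
  (2,4): δ = 52.44°  ·
  (2,5): δ = 10.65°  ✓
  (2,6): δ = 18.82°  ✓
  (3,4): δ = 136.59°  ·
  (3,5): δ = 94.80°  ·
  (3,6): δ = 65.33°  ·
  (4,5): δ = 138.21°  ·
  (4,6): δ = 108.74°  ·
  (5,6): δ = 150.53°  ·
antipodal pairs: 5

count = 5; pairs: (0,3), (1,3), (1,4), (2,5), (2,6)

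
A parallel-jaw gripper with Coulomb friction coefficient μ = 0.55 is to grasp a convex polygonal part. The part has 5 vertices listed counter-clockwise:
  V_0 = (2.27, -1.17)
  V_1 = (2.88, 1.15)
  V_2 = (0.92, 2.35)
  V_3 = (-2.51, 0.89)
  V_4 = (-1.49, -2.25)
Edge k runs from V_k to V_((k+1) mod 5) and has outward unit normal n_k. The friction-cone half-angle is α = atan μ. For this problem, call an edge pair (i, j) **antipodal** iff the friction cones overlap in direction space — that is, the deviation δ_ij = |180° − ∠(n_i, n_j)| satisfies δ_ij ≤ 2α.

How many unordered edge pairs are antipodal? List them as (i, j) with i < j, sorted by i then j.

α = atan 0.55 = 28.81°;  2α = 57.62°
n_0 = (+0.9671, -0.2543)
n_1 = (+0.5222, +0.8529)
n_2 = (-0.3917, +0.9201)
n_3 = (-0.9511, -0.3089)
n_4 = (+0.2761, -0.9611)
  (0,1): δ = 106.75°  ·
  (0,2): δ = 52.21°  ✓
  (0,3): δ = 32.73°  ✓
  (0,4): δ = 120.76°  ·
  (1,2): δ = 125.47°  ·
  (1,3): δ = 40.53°  ✓
  (1,4): δ = 47.50°  ✓
  (2,3): δ = 95.06°  ·
  (2,4): δ = 7.03°  ✓
  (3,4): δ = 91.97°  ·
antipodal pairs: 5

count = 5; pairs: (0,2), (0,3), (1,3), (1,4), (2,4)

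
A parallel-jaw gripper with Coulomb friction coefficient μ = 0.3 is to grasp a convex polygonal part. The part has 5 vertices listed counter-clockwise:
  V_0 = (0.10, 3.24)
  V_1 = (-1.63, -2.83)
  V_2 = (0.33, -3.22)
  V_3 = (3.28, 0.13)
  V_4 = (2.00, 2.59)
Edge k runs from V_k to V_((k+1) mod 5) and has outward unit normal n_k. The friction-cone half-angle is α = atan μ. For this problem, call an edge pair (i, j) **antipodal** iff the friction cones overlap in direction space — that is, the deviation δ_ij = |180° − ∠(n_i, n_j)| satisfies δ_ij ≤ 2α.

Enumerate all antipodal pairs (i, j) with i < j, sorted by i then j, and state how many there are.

count = 2; pairs: (0,2), (1,4)

α = atan 0.3 = 16.70°;  2α = 33.40°
n_0 = (-0.9617, +0.2741)
n_1 = (-0.1952, -0.9808)
n_2 = (+0.7505, -0.6609)
n_3 = (+0.8871, +0.4616)
n_4 = (+0.3237, +0.9462)
  (0,1): δ = 85.35°  ·
  (0,2): δ = 25.46°  ✓
  (0,3): δ = 43.40°  ·
  (0,4): δ = 87.02°  ·
  (1,2): δ = 120.11°  ·
  (1,3): δ = 51.26°  ·
  (1,4): δ = 7.63°  ✓
  (2,3): δ = 111.14°  ·
  (2,4): δ = 67.52°  ·
  (3,4): δ = 136.38°  ·
antipodal pairs: 2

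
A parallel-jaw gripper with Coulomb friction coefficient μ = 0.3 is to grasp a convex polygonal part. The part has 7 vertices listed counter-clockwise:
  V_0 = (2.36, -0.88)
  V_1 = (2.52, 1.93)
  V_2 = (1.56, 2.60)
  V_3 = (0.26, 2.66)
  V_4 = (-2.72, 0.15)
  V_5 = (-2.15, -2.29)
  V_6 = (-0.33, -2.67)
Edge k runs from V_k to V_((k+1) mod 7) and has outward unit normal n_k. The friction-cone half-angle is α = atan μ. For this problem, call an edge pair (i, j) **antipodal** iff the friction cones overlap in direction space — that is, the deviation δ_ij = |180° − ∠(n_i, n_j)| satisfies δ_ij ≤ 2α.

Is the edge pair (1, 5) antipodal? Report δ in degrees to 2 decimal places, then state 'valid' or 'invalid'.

α = atan 0.3 = 16.70°;  2α = 33.40°
edge 1: e_1 = (-0.96, +0.67);  n_1 = (+0.5723, +0.8200)
edge 5: e_5 = (+1.82, -0.38);  n_5 = (-0.2044, -0.9789)
∠(n_1, n_5) = 156.88°
δ = |180° − 156.88°| = 23.12°
23.12° ≤ 2α = 33.40°  →  valid

δ = 23.12°, valid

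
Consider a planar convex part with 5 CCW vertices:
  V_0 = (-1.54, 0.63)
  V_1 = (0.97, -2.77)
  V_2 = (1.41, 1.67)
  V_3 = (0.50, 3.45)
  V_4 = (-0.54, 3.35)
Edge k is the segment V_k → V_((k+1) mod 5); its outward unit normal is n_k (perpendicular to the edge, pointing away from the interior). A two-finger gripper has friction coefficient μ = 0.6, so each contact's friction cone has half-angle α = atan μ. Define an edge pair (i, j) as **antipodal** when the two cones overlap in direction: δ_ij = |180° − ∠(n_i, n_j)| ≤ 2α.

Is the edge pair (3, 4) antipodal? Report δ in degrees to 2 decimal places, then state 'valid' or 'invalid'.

δ = 115.68°, invalid

α = atan 0.6 = 30.96°;  2α = 61.93°
edge 3: e_3 = (-1.04, -0.10);  n_3 = (-0.0957, +0.9954)
edge 4: e_4 = (-1.00, -2.72);  n_4 = (-0.9386, +0.3451)
∠(n_3, n_4) = 64.32°
δ = |180° − 64.32°| = 115.68°
115.68° > 2α = 61.93°  →  invalid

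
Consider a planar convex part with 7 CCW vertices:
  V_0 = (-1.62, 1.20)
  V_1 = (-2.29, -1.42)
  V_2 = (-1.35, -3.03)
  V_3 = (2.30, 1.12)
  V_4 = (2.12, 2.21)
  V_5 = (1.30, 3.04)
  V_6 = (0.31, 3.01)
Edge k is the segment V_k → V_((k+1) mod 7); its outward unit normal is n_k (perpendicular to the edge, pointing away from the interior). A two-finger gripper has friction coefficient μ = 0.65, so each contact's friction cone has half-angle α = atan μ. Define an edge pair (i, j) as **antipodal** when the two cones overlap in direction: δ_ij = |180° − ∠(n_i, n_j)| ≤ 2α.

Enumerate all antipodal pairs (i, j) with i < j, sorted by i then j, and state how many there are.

count = 9; pairs: (0,2), (0,3), (0,4), (1,3), (1,4), (1,5), (2,5), (2,6), (3,6)

α = atan 0.65 = 33.02°;  2α = 66.05°
n_0 = (-0.9688, +0.2478)
n_1 = (-0.8636, -0.5042)
n_2 = (+0.7509, -0.6604)
n_3 = (+0.9866, +0.1629)
n_4 = (+0.7114, +0.7028)
n_5 = (-0.0303, +0.9995)
n_6 = (-0.6841, +0.7294)
  (0,1): δ = 135.38°  ·
  (0,2): δ = 26.99°  ✓
  (0,3): δ = 23.72°  ✓
  (0,4): δ = 59.00°  ✓
  (0,5): δ = 106.08°  ·
  (0,6): δ = 147.51°  ·
  (1,2): δ = 71.61°  ·
  (1,3): δ = 20.90°  ✓
  (1,4): δ = 14.37°  ✓
  (1,5): δ = 61.46°  ✓
  (1,6): δ = 102.88°  ·
  (2,3): δ = 129.29°  ·
  (2,4): δ = 94.02°  ·
  (2,5): δ = 46.93°  ✓
  (2,6): δ = 5.51°  ✓
  (3,4): δ = 144.72°  ·
  (3,5): δ = 97.64°  ·
  (3,6): δ = 56.21°  ✓
  (4,5): δ = 132.92°  ·
  (4,6): δ = 91.49°  ·
  (5,6): δ = 138.57°  ·
antipodal pairs: 9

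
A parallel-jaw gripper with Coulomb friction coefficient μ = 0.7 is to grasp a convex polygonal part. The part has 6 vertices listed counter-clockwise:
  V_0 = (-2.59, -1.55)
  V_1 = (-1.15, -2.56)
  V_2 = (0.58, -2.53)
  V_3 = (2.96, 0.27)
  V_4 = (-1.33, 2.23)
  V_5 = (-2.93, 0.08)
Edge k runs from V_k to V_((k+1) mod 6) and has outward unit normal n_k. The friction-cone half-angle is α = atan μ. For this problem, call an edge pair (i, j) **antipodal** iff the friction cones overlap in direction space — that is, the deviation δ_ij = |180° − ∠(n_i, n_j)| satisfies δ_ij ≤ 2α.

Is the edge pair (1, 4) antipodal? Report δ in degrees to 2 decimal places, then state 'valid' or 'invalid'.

δ = 52.35°, valid

α = atan 0.7 = 34.99°;  2α = 69.98°
edge 1: e_1 = (+1.73, +0.03);  n_1 = (+0.0173, -0.9998)
edge 4: e_4 = (-1.60, -2.15);  n_4 = (-0.8022, +0.5970)
∠(n_1, n_4) = 127.65°
δ = |180° − 127.65°| = 52.35°
52.35° ≤ 2α = 69.98°  →  valid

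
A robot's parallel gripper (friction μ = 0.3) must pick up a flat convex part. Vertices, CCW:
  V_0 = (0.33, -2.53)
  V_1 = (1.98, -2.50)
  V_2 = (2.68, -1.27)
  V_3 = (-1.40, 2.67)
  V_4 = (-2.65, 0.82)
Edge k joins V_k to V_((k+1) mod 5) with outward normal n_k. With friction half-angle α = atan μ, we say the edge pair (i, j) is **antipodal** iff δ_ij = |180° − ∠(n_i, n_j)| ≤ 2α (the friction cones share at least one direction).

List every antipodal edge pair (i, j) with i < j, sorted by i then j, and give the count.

count = 2; pairs: (1,3), (2,4)

α = atan 0.3 = 16.70°;  2α = 33.40°
n_0 = (+0.0182, -0.9998)
n_1 = (+0.8691, -0.4946)
n_2 = (+0.6947, +0.7193)
n_3 = (-0.8286, +0.5599)
n_4 = (-0.7472, -0.6646)
  (0,1): δ = 120.69°  ·
  (0,2): δ = 45.04°  ·
  (0,3): δ = 54.91°  ·
  (0,4): δ = 130.61°  ·
  (1,2): δ = 104.36°  ·
  (1,3): δ = 4.40°  ✓
  (1,4): δ = 71.30°  ·
  (2,3): δ = 80.05°  ·
  (2,4): δ = 4.35°  ✓
  (3,4): δ = 104.30°  ·
antipodal pairs: 2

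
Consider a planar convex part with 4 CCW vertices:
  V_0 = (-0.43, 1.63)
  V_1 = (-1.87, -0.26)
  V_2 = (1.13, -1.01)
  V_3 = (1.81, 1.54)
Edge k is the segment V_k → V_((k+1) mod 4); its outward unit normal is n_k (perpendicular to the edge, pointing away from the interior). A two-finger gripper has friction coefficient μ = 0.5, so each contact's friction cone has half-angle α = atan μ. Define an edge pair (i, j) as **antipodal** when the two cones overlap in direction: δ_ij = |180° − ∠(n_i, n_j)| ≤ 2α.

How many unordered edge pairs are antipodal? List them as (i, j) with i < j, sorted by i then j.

count = 2; pairs: (0,2), (1,3)

α = atan 0.5 = 26.57°;  2α = 53.13°
n_0 = (-0.7954, +0.6060)
n_1 = (-0.2425, -0.9701)
n_2 = (+0.9662, -0.2577)
n_3 = (+0.0401, +0.9992)
  (0,1): δ = 66.73°  ·
  (0,2): δ = 22.37°  ✓
  (0,3): δ = 125.00°  ·
  (1,2): δ = 90.90°  ·
  (1,3): δ = 11.74°  ✓
  (2,3): δ = 77.37°  ·
antipodal pairs: 2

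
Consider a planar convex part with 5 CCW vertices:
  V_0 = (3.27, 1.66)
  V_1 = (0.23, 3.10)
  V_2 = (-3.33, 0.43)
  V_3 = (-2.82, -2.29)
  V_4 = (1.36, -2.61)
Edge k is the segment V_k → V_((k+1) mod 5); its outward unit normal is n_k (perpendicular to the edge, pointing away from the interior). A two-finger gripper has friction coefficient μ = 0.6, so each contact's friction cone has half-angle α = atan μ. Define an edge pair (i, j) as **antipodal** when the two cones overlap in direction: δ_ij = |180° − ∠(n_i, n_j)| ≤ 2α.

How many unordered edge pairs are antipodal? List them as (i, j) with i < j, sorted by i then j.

α = atan 0.6 = 30.96°;  2α = 61.93°
n_0 = (+0.4281, +0.9037)
n_1 = (-0.6000, +0.8000)
n_2 = (-0.9829, -0.1843)
n_3 = (-0.0763, -0.9971)
n_4 = (+0.9128, -0.4083)
  (0,1): δ = 117.78°  ·
  (0,2): δ = 54.03°  ✓
  (0,3): δ = 20.97°  ✓
  (0,4): δ = 91.25°  ·
  (1,2): δ = 116.25°  ·
  (1,3): δ = 41.25°  ✓
  (1,4): δ = 29.03°  ✓
  (2,3): δ = 105.00°  ·
  (2,4): δ = 34.72°  ✓
  (3,4): δ = 109.72°  ·
antipodal pairs: 5

count = 5; pairs: (0,2), (0,3), (1,3), (1,4), (2,4)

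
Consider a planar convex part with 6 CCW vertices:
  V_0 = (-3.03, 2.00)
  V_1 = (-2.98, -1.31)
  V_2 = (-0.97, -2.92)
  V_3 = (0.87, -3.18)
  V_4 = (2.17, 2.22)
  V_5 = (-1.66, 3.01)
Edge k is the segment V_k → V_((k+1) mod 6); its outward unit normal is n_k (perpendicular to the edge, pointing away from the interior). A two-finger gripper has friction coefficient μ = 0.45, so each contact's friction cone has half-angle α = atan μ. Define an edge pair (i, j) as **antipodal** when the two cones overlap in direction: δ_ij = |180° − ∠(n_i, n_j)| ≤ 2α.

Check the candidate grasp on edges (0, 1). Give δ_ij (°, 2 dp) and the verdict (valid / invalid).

δ = 129.56°, invalid

α = atan 0.45 = 24.23°;  2α = 48.46°
edge 0: e_0 = (+0.05, -3.31);  n_0 = (-0.9999, -0.0151)
edge 1: e_1 = (+2.01, -1.61);  n_1 = (-0.6252, -0.7805)
∠(n_0, n_1) = 50.44°
δ = |180° − 50.44°| = 129.56°
129.56° > 2α = 48.46°  →  invalid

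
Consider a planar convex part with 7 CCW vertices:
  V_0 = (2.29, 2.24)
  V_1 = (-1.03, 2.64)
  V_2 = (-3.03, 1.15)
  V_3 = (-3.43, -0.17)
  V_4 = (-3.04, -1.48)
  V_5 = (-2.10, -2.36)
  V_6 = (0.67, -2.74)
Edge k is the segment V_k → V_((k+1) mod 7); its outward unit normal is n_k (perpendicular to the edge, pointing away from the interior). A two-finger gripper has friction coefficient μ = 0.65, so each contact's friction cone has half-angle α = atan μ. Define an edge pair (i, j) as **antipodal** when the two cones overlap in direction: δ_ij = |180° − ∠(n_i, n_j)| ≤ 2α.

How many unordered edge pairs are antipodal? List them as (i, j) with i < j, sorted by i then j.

count = 7; pairs: (0,4), (0,5), (1,5), (1,6), (2,6), (3,6), (4,6)

α = atan 0.65 = 33.02°;  2α = 66.05°
n_0 = (+0.1196, +0.9928)
n_1 = (-0.5974, +0.8019)
n_2 = (-0.9570, +0.2900)
n_3 = (-0.9584, -0.2853)
n_4 = (-0.6834, -0.7300)
n_5 = (-0.1359, -0.9907)
n_6 = (+0.9509, -0.3093)
  (0,1): δ = 136.44°  ·
  (0,2): δ = 99.99°  ·
  (0,3): δ = 66.55°  ·
  (0,4): δ = 36.24°  ✓
  (0,5): δ = 0.94°  ✓
  (0,6): δ = 78.85°  ·
  (1,2): δ = 143.54°  ·
  (1,3): δ = 110.11°  ·
  (1,4): δ = 79.80°  ·
  (1,5): δ = 44.50°  ✓
  (1,6): δ = 35.29°  ✓
  (2,3): δ = 146.56°  ·
  (2,4): δ = 116.25°  ·
  (2,5): δ = 80.95°  ·
  (2,6): δ = 1.16°  ✓
  (3,4): δ = 149.69°  ·
  (3,5): δ = 114.39°  ·
  (3,6): δ = 34.60°  ✓
  (4,5): δ = 144.70°  ·
  (4,6): δ = 64.91°  ✓
  (5,6): δ = 100.21°  ·
antipodal pairs: 7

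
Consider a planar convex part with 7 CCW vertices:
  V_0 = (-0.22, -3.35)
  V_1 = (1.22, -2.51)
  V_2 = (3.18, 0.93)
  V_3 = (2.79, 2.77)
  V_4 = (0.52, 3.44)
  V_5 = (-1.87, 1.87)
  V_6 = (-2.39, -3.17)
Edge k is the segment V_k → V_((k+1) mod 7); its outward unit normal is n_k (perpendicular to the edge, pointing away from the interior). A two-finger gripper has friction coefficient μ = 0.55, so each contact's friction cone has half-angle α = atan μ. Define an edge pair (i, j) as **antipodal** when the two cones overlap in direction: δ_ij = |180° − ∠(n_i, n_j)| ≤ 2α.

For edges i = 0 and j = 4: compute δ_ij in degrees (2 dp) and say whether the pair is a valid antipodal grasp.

α = atan 0.55 = 28.81°;  2α = 57.62°
edge 0: e_0 = (+1.44, +0.84);  n_0 = (+0.5039, -0.8638)
edge 4: e_4 = (-2.39, -1.57);  n_4 = (-0.5490, +0.8358)
∠(n_0, n_4) = 176.96°
δ = |180° − 176.96°| = 3.04°
3.04° ≤ 2α = 57.62°  →  valid

δ = 3.04°, valid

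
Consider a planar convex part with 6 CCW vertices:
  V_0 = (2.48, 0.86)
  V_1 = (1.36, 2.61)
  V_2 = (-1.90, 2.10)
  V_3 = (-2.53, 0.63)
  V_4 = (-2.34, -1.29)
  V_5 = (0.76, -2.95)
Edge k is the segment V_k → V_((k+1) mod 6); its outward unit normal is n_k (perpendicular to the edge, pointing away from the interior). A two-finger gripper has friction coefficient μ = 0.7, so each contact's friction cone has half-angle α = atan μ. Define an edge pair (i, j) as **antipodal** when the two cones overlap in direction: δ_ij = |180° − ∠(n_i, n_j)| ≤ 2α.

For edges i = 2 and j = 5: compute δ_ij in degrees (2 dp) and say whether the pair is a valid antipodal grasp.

α = atan 0.7 = 34.99°;  2α = 69.98°
edge 2: e_2 = (-0.63, -1.47);  n_2 = (-0.9191, +0.3939)
edge 5: e_5 = (+1.72, +3.81);  n_5 = (+0.9114, -0.4115)
∠(n_2, n_5) = 178.90°
δ = |180° − 178.90°| = 1.10°
1.10° ≤ 2α = 69.98°  →  valid

δ = 1.10°, valid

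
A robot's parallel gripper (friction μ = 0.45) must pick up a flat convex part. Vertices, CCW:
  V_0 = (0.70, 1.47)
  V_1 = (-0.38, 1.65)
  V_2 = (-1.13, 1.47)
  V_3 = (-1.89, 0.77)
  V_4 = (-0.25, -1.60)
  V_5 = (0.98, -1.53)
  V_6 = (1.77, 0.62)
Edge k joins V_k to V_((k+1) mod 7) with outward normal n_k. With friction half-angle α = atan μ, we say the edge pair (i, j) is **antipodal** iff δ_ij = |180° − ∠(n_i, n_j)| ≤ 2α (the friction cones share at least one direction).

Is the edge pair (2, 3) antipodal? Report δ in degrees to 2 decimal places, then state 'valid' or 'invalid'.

δ = 97.96°, invalid

α = atan 0.45 = 24.23°;  2α = 48.46°
edge 2: e_2 = (-0.76, -0.70);  n_2 = (-0.6775, +0.7355)
edge 3: e_3 = (+1.64, -2.37);  n_3 = (-0.8223, -0.5690)
∠(n_2, n_3) = 82.04°
δ = |180° − 82.04°| = 97.96°
97.96° > 2α = 48.46°  →  invalid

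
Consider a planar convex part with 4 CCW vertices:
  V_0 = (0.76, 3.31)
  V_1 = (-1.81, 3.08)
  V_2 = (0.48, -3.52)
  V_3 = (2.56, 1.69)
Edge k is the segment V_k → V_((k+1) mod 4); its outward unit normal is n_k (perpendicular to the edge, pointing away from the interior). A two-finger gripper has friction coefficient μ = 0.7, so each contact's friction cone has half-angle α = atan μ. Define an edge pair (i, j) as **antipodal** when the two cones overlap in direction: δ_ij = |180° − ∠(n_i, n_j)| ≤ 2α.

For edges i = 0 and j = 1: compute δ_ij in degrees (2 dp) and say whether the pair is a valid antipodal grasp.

δ = 75.98°, invalid

α = atan 0.7 = 34.99°;  2α = 69.98°
edge 0: e_0 = (-2.57, -0.23);  n_0 = (-0.0891, +0.9960)
edge 1: e_1 = (+2.29, -6.60);  n_1 = (-0.9447, -0.3278)
∠(n_0, n_1) = 104.02°
δ = |180° − 104.02°| = 75.98°
75.98° > 2α = 69.98°  →  invalid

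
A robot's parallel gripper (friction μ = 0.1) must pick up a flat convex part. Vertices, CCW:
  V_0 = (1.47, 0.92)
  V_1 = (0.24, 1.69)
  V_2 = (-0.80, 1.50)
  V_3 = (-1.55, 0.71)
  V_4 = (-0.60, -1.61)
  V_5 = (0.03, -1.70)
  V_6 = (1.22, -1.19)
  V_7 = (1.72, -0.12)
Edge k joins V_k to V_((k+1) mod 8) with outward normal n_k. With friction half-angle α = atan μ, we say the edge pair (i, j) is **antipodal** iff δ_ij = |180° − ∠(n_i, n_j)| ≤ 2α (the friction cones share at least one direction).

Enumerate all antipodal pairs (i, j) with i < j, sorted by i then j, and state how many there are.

α = atan 0.1 = 5.71°;  2α = 11.42°
n_0 = (+0.5306, +0.8476)
n_1 = (-0.1797, +0.9837)
n_2 = (-0.7252, +0.6885)
n_3 = (-0.9254, -0.3789)
n_4 = (-0.1414, -0.9899)
n_5 = (+0.3939, -0.9191)
n_6 = (+0.9060, -0.4233)
n_7 = (+0.9723, +0.2337)
  (0,1): δ = 137.60°  ·
  (0,2): δ = 101.46°  ·
  (0,3): δ = 35.68°  ·
  (0,4): δ = 23.92°  ·
  (0,5): δ = 55.25°  ·
  (0,6): δ = 97.00°  ·
  (0,7): δ = 135.56°  ·
  (1,2): δ = 143.87°  ·
  (1,3): δ = 78.09°  ·
  (1,4): δ = 18.48°  ·
  (1,5): δ = 12.85°  ·
  (1,6): δ = 54.60°  ·
  (1,7): δ = 93.16°  ·
  (2,3): δ = 114.22°  ·
  (2,4): δ = 54.62°  ·
  (2,5): δ = 23.29°  ·
  (2,6): δ = 18.47°  ·
  (2,7): δ = 57.03°  ·
  (3,4): δ = 120.40°  ·
  (3,5): δ = 89.07°  ·
  (3,6): δ = 47.31°  ·
  (3,7): δ = 8.75°  ✓
  (4,5): δ = 148.67°  ·
  (4,6): δ = 106.92°  ·
  (4,7): δ = 68.35°  ·
  (5,6): δ = 138.24°  ·
  (5,7): δ = 99.68°  ·
  (6,7): δ = 141.44°  ·
antipodal pairs: 1

count = 1; pairs: (3,7)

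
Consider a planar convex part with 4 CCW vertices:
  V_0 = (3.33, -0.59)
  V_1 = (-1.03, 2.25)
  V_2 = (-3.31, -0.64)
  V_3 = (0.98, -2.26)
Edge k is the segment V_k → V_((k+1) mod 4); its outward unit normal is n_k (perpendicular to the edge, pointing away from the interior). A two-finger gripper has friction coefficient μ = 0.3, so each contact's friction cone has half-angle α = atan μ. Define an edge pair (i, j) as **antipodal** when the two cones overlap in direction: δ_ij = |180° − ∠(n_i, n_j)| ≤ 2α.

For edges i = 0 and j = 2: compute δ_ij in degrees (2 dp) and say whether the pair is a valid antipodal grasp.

α = atan 0.3 = 16.70°;  2α = 33.40°
edge 0: e_0 = (-4.36, +2.84);  n_0 = (+0.5458, +0.8379)
edge 2: e_2 = (+4.29, -1.62);  n_2 = (-0.3533, -0.9355)
∠(n_0, n_2) = 167.61°
δ = |180° − 167.61°| = 12.39°
12.39° ≤ 2α = 33.40°  →  valid

δ = 12.39°, valid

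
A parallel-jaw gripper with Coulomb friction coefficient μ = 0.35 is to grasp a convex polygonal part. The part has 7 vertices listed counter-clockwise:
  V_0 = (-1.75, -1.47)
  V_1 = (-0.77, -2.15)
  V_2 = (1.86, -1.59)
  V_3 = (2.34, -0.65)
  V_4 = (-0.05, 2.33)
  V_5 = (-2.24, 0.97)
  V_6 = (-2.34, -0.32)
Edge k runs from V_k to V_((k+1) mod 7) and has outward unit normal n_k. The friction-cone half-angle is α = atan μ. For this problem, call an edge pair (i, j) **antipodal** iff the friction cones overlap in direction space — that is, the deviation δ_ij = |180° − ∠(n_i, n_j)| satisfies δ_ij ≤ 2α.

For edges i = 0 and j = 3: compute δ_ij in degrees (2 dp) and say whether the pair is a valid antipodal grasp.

α = atan 0.35 = 19.29°;  2α = 38.58°
edge 0: e_0 = (+0.98, -0.68);  n_0 = (-0.5701, -0.8216)
edge 3: e_3 = (-2.39, +2.98);  n_3 = (+0.7801, +0.6257)
∠(n_0, n_3) = 163.49°
δ = |180° − 163.49°| = 16.51°
16.51° ≤ 2α = 38.58°  →  valid

δ = 16.51°, valid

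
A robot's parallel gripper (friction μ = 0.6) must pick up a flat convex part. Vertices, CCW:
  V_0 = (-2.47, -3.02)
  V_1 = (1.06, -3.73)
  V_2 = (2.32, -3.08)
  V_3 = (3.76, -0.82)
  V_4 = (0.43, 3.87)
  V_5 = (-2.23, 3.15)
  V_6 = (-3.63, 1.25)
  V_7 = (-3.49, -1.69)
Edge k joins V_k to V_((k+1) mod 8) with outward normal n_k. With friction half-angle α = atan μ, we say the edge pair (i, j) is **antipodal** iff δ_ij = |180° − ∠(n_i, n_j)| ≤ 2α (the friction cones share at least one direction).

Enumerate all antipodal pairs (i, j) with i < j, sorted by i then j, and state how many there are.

count = 9; pairs: (0,3), (0,4), (1,4), (1,5), (2,4), (2,5), (2,6), (3,6), (3,7)

α = atan 0.6 = 30.96°;  2α = 61.93°
n_0 = (-0.1972, -0.9804)
n_1 = (+0.4585, -0.8887)
n_2 = (+0.8434, -0.5374)
n_3 = (+0.8154, +0.5789)
n_4 = (-0.2613, +0.9653)
n_5 = (-0.8051, +0.5932)
n_6 = (-0.9989, -0.0476)
n_7 = (-0.7935, -0.6086)
  (0,1): δ = 141.34°  ·
  (0,2): δ = 111.13°  ·
  (0,3): δ = 43.25°  ✓
  (0,4): δ = 26.52°  ✓
  (0,5): δ = 64.99°  ·
  (0,6): δ = 104.10°  ·
  (0,7): δ = 138.86°  ·
  (1,2): δ = 149.79°  ·
  (1,3): δ = 81.91°  ·
  (1,4): δ = 12.14°  ✓
  (1,5): δ = 26.33°  ✓
  (1,6): δ = 65.44°  ·
  (1,7): δ = 100.20°  ·
  (2,3): δ = 112.12°  ·
  (2,4): δ = 42.35°  ✓
  (2,5): δ = 3.88°  ✓
  (2,6): δ = 35.23°  ✓
  (2,7): δ = 69.99°  ·
  (3,4): δ = 110.23°  ·
  (3,5): δ = 71.76°  ·
  (3,6): δ = 32.65°  ✓
  (3,7): δ = 2.11°  ✓
  (4,5): δ = 141.53°  ·
  (4,6): δ = 102.42°  ·
  (4,7): δ = 67.66°  ·
  (5,6): δ = 140.89°  ·
  (5,7): δ = 106.13°  ·
  (6,7): δ = 145.24°  ·
antipodal pairs: 9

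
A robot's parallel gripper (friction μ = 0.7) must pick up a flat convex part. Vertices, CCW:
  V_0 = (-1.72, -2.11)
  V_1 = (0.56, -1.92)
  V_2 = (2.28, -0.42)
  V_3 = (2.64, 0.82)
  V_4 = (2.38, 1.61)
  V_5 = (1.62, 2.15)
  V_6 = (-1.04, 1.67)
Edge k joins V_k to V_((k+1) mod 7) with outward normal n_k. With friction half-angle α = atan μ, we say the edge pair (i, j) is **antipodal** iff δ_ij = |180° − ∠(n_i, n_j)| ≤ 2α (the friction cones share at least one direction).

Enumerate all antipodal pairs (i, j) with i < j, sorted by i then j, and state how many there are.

count = 8; pairs: (0,4), (0,5), (1,5), (1,6), (2,5), (2,6), (3,6), (4,6)

α = atan 0.7 = 34.99°;  2α = 69.98°
n_0 = (+0.0830, -0.9965)
n_1 = (+0.6573, -0.7537)
n_2 = (+0.9603, -0.2788)
n_3 = (+0.9499, +0.3126)
n_4 = (+0.5792, +0.8152)
n_5 = (-0.1776, +0.9841)
n_6 = (-0.9842, +0.1771)
  (0,1): δ = 143.67°  ·
  (0,2): δ = 110.95°  ·
  (0,3): δ = 76.55°  ·
  (0,4): δ = 40.16°  ✓
  (0,5): δ = 5.47°  ✓
  (0,6): δ = 75.04°  ·
  (1,2): δ = 147.28°  ·
  (1,3): δ = 112.87°  ·
  (1,4): δ = 76.49°  ·
  (1,5): δ = 30.86°  ✓
  (1,6): δ = 38.71°  ✓
  (2,3): δ = 145.59°  ·
  (2,4): δ = 109.21°  ·
  (2,5): δ = 63.58°  ✓
  (2,6): δ = 5.99°  ✓
  (3,4): δ = 143.61°  ·
  (3,5): δ = 97.99°  ·
  (3,6): δ = 28.42°  ✓
  (4,5): δ = 134.38°  ·
  (4,6): δ = 64.80°  ✓
  (5,6): δ = 110.43°  ·
antipodal pairs: 8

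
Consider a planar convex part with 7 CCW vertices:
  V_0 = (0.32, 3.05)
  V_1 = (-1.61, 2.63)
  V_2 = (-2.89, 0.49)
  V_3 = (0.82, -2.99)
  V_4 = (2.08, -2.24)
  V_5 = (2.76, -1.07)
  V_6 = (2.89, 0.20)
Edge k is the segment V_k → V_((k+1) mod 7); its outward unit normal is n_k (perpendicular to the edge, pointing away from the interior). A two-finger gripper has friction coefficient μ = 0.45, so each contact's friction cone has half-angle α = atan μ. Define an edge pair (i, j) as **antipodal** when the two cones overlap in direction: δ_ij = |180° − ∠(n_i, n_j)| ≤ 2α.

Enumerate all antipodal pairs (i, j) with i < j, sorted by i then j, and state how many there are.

count = 6; pairs: (0,3), (0,4), (1,3), (1,4), (1,5), (2,6)

α = atan 0.45 = 24.23°;  2α = 48.46°
n_0 = (-0.2126, +0.9771)
n_1 = (-0.8582, +0.5133)
n_2 = (-0.6841, -0.7294)
n_3 = (+0.5115, -0.8593)
n_4 = (+0.8646, -0.5025)
n_5 = (+0.9948, -0.1018)
n_6 = (+0.7426, +0.6697)
  (0,1): δ = 133.16°  ·
  (0,2): δ = 55.44°  ·
  (0,3): δ = 18.49°  ✓
  (0,4): δ = 47.56°  ✓
  (0,5): δ = 71.88°  ·
  (0,6): δ = 119.77°  ·
  (1,2): δ = 102.28°  ·
  (1,3): δ = 28.35°  ✓
  (1,4): δ = 0.72°  ✓
  (1,5): δ = 25.04°  ✓
  (1,6): δ = 72.93°  ·
  (2,3): δ = 106.07°  ·
  (2,4): δ = 77.00°  ·
  (2,5): δ = 52.68°  ·
  (2,6): δ = 4.79°  ✓
  (3,4): δ = 150.93°  ·
  (3,5): δ = 126.61°  ·
  (3,6): δ = 78.72°  ·
  (4,5): δ = 155.68°  ·
  (4,6): δ = 107.79°  ·
  (5,6): δ = 132.11°  ·
antipodal pairs: 6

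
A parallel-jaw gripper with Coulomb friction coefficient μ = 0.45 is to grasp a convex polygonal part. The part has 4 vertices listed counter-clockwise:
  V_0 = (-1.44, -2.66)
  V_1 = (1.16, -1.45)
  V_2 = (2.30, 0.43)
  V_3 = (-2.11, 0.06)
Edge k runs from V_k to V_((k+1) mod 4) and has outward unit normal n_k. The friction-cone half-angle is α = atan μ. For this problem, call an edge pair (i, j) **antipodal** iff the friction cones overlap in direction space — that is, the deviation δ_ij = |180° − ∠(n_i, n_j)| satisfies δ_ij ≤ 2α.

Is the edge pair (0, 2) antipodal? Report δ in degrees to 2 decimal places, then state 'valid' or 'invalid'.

δ = 20.16°, valid

α = atan 0.45 = 24.23°;  2α = 48.46°
edge 0: e_0 = (+2.60, +1.21);  n_0 = (+0.4219, -0.9066)
edge 2: e_2 = (-4.41, -0.37);  n_2 = (-0.0836, +0.9965)
∠(n_0, n_2) = 159.84°
δ = |180° − 159.84°| = 20.16°
20.16° ≤ 2α = 48.46°  →  valid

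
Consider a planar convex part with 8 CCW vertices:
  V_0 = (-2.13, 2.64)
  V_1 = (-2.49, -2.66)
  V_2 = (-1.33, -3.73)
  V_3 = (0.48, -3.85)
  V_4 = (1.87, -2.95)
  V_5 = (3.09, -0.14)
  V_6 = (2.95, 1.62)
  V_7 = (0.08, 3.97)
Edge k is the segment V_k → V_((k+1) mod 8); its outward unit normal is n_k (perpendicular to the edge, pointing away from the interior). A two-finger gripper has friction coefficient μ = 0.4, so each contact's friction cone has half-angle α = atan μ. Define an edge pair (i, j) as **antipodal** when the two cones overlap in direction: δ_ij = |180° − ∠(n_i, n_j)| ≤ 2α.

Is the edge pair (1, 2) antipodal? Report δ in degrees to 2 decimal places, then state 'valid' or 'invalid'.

δ = 141.10°, invalid

α = atan 0.4 = 21.80°;  2α = 43.60°
edge 1: e_1 = (+1.16, -1.07);  n_1 = (-0.6780, -0.7350)
edge 2: e_2 = (+1.81, -0.12);  n_2 = (-0.0662, -0.9978)
∠(n_1, n_2) = 38.90°
δ = |180° − 38.90°| = 141.10°
141.10° > 2α = 43.60°  →  invalid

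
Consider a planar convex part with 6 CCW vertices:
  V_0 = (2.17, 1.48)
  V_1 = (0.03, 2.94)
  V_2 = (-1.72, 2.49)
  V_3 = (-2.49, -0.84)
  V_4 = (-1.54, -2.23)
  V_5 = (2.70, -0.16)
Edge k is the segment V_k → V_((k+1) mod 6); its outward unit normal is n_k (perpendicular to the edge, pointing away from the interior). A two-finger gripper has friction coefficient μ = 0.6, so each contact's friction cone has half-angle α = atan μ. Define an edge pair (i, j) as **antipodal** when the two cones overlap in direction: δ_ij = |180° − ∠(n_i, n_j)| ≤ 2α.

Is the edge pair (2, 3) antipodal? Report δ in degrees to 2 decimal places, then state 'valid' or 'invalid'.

α = atan 0.6 = 30.96°;  2α = 61.93°
edge 2: e_2 = (-0.77, -3.33);  n_2 = (-0.9743, +0.2253)
edge 3: e_3 = (+0.95, -1.39);  n_3 = (-0.8256, -0.5643)
∠(n_2, n_3) = 47.37°
δ = |180° − 47.37°| = 132.63°
132.63° > 2α = 61.93°  →  invalid

δ = 132.63°, invalid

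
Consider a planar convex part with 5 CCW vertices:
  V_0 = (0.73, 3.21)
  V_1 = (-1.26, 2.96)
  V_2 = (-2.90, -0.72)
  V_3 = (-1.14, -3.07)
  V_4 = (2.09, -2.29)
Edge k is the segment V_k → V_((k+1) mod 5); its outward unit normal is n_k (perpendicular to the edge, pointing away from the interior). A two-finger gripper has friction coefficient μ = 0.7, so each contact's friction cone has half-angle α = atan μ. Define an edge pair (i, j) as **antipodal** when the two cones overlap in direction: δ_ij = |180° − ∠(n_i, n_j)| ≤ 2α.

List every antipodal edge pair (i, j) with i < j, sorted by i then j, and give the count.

count = 5; pairs: (0,2), (0,3), (1,3), (1,4), (2,4)

α = atan 0.7 = 34.99°;  2α = 69.98°
n_0 = (-0.1246, +0.9922)
n_1 = (-0.9134, +0.4071)
n_2 = (-0.8004, -0.5995)
n_3 = (+0.2347, -0.9721)
n_4 = (+0.9708, +0.2400)
  (0,1): δ = 121.18°  ·
  (0,2): δ = 60.33°  ✓
  (0,3): δ = 6.42°  ✓
  (0,4): δ = 96.73°  ·
  (1,2): δ = 119.15°  ·
  (1,3): δ = 52.40°  ✓
  (1,4): δ = 37.91°  ✓
  (2,3): δ = 113.25°  ·
  (2,4): δ = 22.94°  ✓
  (3,4): δ = 89.69°  ·
antipodal pairs: 5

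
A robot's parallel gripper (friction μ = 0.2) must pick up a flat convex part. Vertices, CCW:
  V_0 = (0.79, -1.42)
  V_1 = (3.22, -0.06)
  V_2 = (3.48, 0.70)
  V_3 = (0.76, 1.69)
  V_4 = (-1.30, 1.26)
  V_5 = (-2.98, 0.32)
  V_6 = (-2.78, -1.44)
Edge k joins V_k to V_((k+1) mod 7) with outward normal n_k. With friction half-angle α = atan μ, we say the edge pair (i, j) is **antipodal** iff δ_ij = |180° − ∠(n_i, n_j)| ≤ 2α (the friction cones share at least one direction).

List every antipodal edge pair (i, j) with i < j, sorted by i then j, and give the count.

count = 4; pairs: (0,3), (0,4), (2,6), (3,6)

α = atan 0.2 = 11.31°;  2α = 22.62°
n_0 = (+0.4884, -0.8726)
n_1 = (+0.9462, -0.3237)
n_2 = (+0.3420, +0.9397)
n_3 = (-0.2043, +0.9789)
n_4 = (-0.4883, +0.8727)
n_5 = (-0.9936, -0.1129)
n_6 = (+0.0056, -1.0000)
  (0,1): δ = 138.12°  ·
  (0,2): δ = 49.23°  ·
  (0,3): δ = 17.44°  ✓
  (0,4): δ = 0.01°  ✓
  (0,5): δ = 67.25°  ·
  (0,6): δ = 151.09°  ·
  (1,2): δ = 91.11°  ·
  (1,3): δ = 59.32°  ·
  (1,4): δ = 41.89°  ·
  (1,5): δ = 25.37°  ·
  (1,6): δ = 109.21°  ·
  (2,3): δ = 148.21°  ·
  (2,4): δ = 130.77°  ·
  (2,5): δ = 63.52°  ·
  (2,6): δ = 20.32°  ✓
  (3,4): δ = 162.56°  ·
  (3,5): δ = 95.31°  ·
  (3,6): δ = 11.47°  ✓
  (4,5): δ = 112.74°  ·
  (4,6): δ = 28.91°  ·
  (5,6): δ = 96.16°  ·
antipodal pairs: 4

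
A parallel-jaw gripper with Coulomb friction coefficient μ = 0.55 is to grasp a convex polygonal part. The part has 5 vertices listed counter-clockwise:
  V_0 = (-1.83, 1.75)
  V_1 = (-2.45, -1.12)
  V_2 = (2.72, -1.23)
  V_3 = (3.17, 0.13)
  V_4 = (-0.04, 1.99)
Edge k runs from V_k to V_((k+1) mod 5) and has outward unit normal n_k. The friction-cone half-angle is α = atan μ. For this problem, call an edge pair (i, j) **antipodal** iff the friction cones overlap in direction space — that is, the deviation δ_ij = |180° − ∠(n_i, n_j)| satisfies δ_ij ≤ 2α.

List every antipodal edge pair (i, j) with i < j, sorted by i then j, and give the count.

α = atan 0.55 = 28.81°;  2α = 57.62°
n_0 = (-0.9775, +0.2112)
n_1 = (-0.0213, -0.9998)
n_2 = (+0.9494, -0.3141)
n_3 = (+0.5014, +0.8652)
n_4 = (-0.1329, +0.9911)
  (0,1): δ = 79.03°  ·
  (0,2): δ = 6.12°  ✓
  (0,3): δ = 72.10°  ·
  (0,4): δ = 109.83°  ·
  (1,2): δ = 107.09°  ·
  (1,3): δ = 28.87°  ✓
  (1,4): δ = 8.86°  ✓
  (2,3): δ = 101.78°  ·
  (2,4): δ = 64.05°  ·
  (3,4): δ = 142.27°  ·
antipodal pairs: 3

count = 3; pairs: (0,2), (1,3), (1,4)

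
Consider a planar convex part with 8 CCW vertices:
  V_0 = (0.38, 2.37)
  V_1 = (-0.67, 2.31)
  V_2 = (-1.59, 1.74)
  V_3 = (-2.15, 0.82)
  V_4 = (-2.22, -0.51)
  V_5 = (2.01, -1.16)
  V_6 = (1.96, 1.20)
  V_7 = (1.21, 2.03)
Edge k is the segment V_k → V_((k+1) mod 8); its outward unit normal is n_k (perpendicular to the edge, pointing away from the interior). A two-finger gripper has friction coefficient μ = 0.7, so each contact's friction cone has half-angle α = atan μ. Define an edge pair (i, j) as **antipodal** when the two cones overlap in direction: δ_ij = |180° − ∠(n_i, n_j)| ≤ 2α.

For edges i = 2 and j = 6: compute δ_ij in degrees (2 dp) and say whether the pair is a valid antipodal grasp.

α = atan 0.7 = 34.99°;  2α = 69.98°
edge 2: e_2 = (-0.56, -0.92);  n_2 = (-0.8542, +0.5199)
edge 6: e_6 = (-0.75, +0.83);  n_6 = (+0.7420, +0.6704)
∠(n_2, n_6) = 106.57°
δ = |180° − 106.57°| = 73.43°
73.43° > 2α = 69.98°  →  invalid

δ = 73.43°, invalid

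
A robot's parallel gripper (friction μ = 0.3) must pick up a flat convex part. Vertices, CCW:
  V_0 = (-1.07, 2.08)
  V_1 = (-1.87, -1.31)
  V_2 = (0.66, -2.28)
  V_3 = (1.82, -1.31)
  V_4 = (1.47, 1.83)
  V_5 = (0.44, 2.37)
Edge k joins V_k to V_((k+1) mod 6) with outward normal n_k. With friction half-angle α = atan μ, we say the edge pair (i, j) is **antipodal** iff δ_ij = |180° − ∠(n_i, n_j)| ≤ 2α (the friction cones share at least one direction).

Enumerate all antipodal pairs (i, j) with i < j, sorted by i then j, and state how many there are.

count = 4; pairs: (0,3), (1,4), (1,5), (2,5)

α = atan 0.3 = 16.70°;  2α = 33.40°
n_0 = (-0.9733, +0.2297)
n_1 = (-0.3580, -0.9337)
n_2 = (+0.6415, -0.7671)
n_3 = (+0.9938, +0.1108)
n_4 = (+0.4643, +0.8857)
n_5 = (-0.1886, +0.9821)
  (0,1): δ = 97.70°  ·
  (0,2): δ = 36.82°  ·
  (0,3): δ = 19.64°  ✓
  (0,4): δ = 75.61°  ·
  (0,5): δ = 114.15°  ·
  (1,2): δ = 119.12°  ·
  (1,3): δ = 62.66°  ·
  (1,4): δ = 6.69°  ✓
  (1,5): δ = 31.85°  ✓
  (2,3): δ = 123.54°  ·
  (2,4): δ = 67.57°  ·
  (2,5): δ = 29.03°  ✓
  (3,4): δ = 124.03°  ·
  (3,5): δ = 85.49°  ·
  (4,5): δ = 141.46°  ·
antipodal pairs: 4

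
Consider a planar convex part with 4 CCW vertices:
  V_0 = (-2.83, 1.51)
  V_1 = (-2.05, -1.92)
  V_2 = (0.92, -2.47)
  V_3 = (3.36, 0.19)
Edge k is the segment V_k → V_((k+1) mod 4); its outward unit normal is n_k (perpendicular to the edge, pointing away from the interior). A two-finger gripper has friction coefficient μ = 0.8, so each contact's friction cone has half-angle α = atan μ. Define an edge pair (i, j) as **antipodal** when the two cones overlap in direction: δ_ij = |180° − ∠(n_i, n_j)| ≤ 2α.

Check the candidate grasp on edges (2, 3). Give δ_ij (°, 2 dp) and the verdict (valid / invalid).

α = atan 0.8 = 38.66°;  2α = 77.32°
edge 2: e_2 = (+2.44, +2.66);  n_2 = (+0.7369, -0.6760)
edge 3: e_3 = (-6.19, +1.32);  n_3 = (+0.2086, +0.9780)
∠(n_2, n_3) = 120.49°
δ = |180° − 120.49°| = 59.51°
59.51° ≤ 2α = 77.32°  →  valid

δ = 59.51°, valid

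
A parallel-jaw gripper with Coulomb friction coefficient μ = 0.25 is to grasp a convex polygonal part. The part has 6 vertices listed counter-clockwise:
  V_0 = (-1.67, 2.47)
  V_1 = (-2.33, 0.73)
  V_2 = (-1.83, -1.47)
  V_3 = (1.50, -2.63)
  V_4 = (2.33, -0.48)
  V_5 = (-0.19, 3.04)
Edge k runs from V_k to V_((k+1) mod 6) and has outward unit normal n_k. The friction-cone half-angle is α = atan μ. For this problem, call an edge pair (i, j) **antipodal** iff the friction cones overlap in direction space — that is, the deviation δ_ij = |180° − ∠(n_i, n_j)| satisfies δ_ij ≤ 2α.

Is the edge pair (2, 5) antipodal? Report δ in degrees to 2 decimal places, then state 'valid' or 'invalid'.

δ = 40.27°, invalid

α = atan 0.25 = 14.04°;  2α = 28.07°
edge 2: e_2 = (+3.33, -1.16);  n_2 = (-0.3290, -0.9443)
edge 5: e_5 = (-1.48, -0.57);  n_5 = (-0.3594, +0.9332)
∠(n_2, n_5) = 139.73°
δ = |180° − 139.73°| = 40.27°
40.27° > 2α = 28.07°  →  invalid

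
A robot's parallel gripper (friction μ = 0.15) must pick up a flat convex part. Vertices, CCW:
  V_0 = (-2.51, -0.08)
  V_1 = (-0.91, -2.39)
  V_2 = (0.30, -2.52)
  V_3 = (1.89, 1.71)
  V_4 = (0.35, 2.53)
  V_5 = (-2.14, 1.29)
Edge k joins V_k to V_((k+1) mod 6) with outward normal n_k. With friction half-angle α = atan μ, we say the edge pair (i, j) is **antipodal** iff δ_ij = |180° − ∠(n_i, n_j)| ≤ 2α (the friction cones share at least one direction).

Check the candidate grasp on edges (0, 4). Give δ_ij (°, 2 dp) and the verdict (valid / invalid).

α = atan 0.15 = 8.53°;  2α = 17.06°
edge 0: e_0 = (+1.60, -2.31);  n_0 = (-0.8221, -0.5694)
edge 4: e_4 = (-2.49, -1.24);  n_4 = (-0.4458, +0.8951)
∠(n_0, n_4) = 98.24°
δ = |180° − 98.24°| = 81.76°
81.76° > 2α = 17.06°  →  invalid

δ = 81.76°, invalid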